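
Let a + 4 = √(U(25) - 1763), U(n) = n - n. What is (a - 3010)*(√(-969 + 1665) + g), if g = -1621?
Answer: (1621 - 2*√174)*(3014 - I*√1763) ≈ 4.8062e+6 - 66955.0*I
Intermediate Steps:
U(n) = 0
a = -4 + I*√1763 (a = -4 + √(0 - 1763) = -4 + √(-1763) = -4 + I*√1763 ≈ -4.0 + 41.988*I)
(a - 3010)*(√(-969 + 1665) + g) = ((-4 + I*√1763) - 3010)*(√(-969 + 1665) - 1621) = (-3014 + I*√1763)*(√696 - 1621) = (-3014 + I*√1763)*(2*√174 - 1621) = (-3014 + I*√1763)*(-1621 + 2*√174)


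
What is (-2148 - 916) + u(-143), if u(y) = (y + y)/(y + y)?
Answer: -3063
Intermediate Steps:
u(y) = 1 (u(y) = (2*y)/((2*y)) = (2*y)*(1/(2*y)) = 1)
(-2148 - 916) + u(-143) = (-2148 - 916) + 1 = -3064 + 1 = -3063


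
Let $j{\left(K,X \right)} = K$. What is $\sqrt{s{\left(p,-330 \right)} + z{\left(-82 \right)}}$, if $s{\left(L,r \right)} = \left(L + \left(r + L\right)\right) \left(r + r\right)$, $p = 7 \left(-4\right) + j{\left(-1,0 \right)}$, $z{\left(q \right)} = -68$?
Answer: $2 \sqrt{64003} \approx 505.98$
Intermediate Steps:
$p = -29$ ($p = 7 \left(-4\right) - 1 = -28 - 1 = -29$)
$s{\left(L,r \right)} = 2 r \left(r + 2 L\right)$ ($s{\left(L,r \right)} = \left(L + \left(L + r\right)\right) 2 r = \left(r + 2 L\right) 2 r = 2 r \left(r + 2 L\right)$)
$\sqrt{s{\left(p,-330 \right)} + z{\left(-82 \right)}} = \sqrt{2 \left(-330\right) \left(-330 + 2 \left(-29\right)\right) - 68} = \sqrt{2 \left(-330\right) \left(-330 - 58\right) - 68} = \sqrt{2 \left(-330\right) \left(-388\right) - 68} = \sqrt{256080 - 68} = \sqrt{256012} = 2 \sqrt{64003}$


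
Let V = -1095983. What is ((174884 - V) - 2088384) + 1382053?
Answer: 564536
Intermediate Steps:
((174884 - V) - 2088384) + 1382053 = ((174884 - 1*(-1095983)) - 2088384) + 1382053 = ((174884 + 1095983) - 2088384) + 1382053 = (1270867 - 2088384) + 1382053 = -817517 + 1382053 = 564536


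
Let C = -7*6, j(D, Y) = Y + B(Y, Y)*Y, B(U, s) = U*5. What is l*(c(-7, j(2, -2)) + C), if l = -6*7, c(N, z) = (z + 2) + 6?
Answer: 672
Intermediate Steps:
B(U, s) = 5*U
j(D, Y) = Y + 5*Y² (j(D, Y) = Y + (5*Y)*Y = Y + 5*Y²)
c(N, z) = 8 + z (c(N, z) = (2 + z) + 6 = 8 + z)
C = -42
l = -42
l*(c(-7, j(2, -2)) + C) = -42*((8 - 2*(1 + 5*(-2))) - 42) = -42*((8 - 2*(1 - 10)) - 42) = -42*((8 - 2*(-9)) - 42) = -42*((8 + 18) - 42) = -42*(26 - 42) = -42*(-16) = 672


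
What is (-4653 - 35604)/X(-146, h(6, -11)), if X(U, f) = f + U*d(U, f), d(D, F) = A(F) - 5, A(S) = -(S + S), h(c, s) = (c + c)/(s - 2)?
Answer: -523341/5974 ≈ -87.603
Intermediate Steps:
h(c, s) = 2*c/(-2 + s) (h(c, s) = (2*c)/(-2 + s) = 2*c/(-2 + s))
A(S) = -2*S
d(D, F) = -5 - 2*F (d(D, F) = -2*F - 5 = -5 - 2*F)
X(U, f) = f + U*(-5 - 2*f)
(-4653 - 35604)/X(-146, h(6, -11)) = (-4653 - 35604)/(2*6/(-2 - 11) - 1*(-146)*(5 + 2*(2*6/(-2 - 11)))) = -40257/(2*6/(-13) - 1*(-146)*(5 + 2*(2*6/(-13)))) = -40257/(2*6*(-1/13) - 1*(-146)*(5 + 2*(2*6*(-1/13)))) = -40257/(-12/13 - 1*(-146)*(5 + 2*(-12/13))) = -40257/(-12/13 - 1*(-146)*(5 - 24/13)) = -40257/(-12/13 - 1*(-146)*41/13) = -40257/(-12/13 + 5986/13) = -40257/5974/13 = -40257*13/5974 = -523341/5974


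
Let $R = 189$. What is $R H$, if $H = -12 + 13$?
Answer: $189$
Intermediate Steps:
$H = 1$
$R H = 189 \cdot 1 = 189$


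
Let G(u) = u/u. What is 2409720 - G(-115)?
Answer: 2409719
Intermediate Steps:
G(u) = 1
2409720 - G(-115) = 2409720 - 1*1 = 2409720 - 1 = 2409719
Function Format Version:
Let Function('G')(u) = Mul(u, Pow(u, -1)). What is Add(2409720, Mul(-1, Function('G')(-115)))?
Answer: 2409719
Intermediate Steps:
Function('G')(u) = 1
Add(2409720, Mul(-1, Function('G')(-115))) = Add(2409720, Mul(-1, 1)) = Add(2409720, -1) = 2409719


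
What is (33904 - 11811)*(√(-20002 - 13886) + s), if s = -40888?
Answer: -903338584 + 88372*I*√2118 ≈ -9.0334e+8 + 4.067e+6*I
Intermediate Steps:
(33904 - 11811)*(√(-20002 - 13886) + s) = (33904 - 11811)*(√(-20002 - 13886) - 40888) = 22093*(√(-33888) - 40888) = 22093*(4*I*√2118 - 40888) = 22093*(-40888 + 4*I*√2118) = -903338584 + 88372*I*√2118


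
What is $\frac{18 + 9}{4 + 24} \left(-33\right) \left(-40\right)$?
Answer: $\frac{8910}{7} \approx 1272.9$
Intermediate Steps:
$\frac{18 + 9}{4 + 24} \left(-33\right) \left(-40\right) = \frac{27}{28} \left(-33\right) \left(-40\right) = \left(- \frac{891}{28}\right) \left(-40\right) = \frac{8910}{7}$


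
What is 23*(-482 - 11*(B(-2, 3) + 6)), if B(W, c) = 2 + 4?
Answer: -14122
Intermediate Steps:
B(W, c) = 6
23*(-482 - 11*(B(-2, 3) + 6)) = 23*(-482 - 11*(6 + 6)) = 23*(-482 - 11*12) = 23*(-482 - 132) = 23*(-614) = -14122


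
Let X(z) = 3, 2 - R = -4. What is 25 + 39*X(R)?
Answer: 142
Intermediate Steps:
R = 6 (R = 2 - 1*(-4) = 2 + 4 = 6)
25 + 39*X(R) = 25 + 39*3 = 25 + 117 = 142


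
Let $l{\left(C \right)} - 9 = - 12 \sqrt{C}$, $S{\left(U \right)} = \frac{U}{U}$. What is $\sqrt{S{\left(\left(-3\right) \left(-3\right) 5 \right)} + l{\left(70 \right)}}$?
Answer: $\sqrt{10 - 12 \sqrt{70}} \approx 9.5078 i$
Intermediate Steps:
$S{\left(U \right)} = 1$
$l{\left(C \right)} = 9 - 12 \sqrt{C}$
$\sqrt{S{\left(\left(-3\right) \left(-3\right) 5 \right)} + l{\left(70 \right)}} = \sqrt{1 + \left(9 - 12 \sqrt{70}\right)} = \sqrt{10 - 12 \sqrt{70}}$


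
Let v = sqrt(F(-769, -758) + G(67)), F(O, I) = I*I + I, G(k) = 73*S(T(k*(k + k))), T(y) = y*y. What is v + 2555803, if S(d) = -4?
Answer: 2555803 + sqrt(573514) ≈ 2.5566e+6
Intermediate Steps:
T(y) = y**2
G(k) = -292 (G(k) = 73*(-4) = -292)
F(O, I) = I + I**2 (F(O, I) = I**2 + I = I + I**2)
v = sqrt(573514) (v = sqrt(-758*(1 - 758) - 292) = sqrt(-758*(-757) - 292) = sqrt(573806 - 292) = sqrt(573514) ≈ 757.31)
v + 2555803 = sqrt(573514) + 2555803 = 2555803 + sqrt(573514)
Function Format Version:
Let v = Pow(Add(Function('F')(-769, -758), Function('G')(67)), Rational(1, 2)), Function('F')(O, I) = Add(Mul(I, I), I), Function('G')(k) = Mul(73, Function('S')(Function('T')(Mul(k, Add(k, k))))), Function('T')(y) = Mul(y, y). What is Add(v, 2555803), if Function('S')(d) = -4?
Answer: Add(2555803, Pow(573514, Rational(1, 2))) ≈ 2.5566e+6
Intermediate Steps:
Function('T')(y) = Pow(y, 2)
Function('G')(k) = -292 (Function('G')(k) = Mul(73, -4) = -292)
Function('F')(O, I) = Add(I, Pow(I, 2)) (Function('F')(O, I) = Add(Pow(I, 2), I) = Add(I, Pow(I, 2)))
v = Pow(573514, Rational(1, 2)) (v = Pow(Add(Mul(-758, Add(1, -758)), -292), Rational(1, 2)) = Pow(Add(Mul(-758, -757), -292), Rational(1, 2)) = Pow(Add(573806, -292), Rational(1, 2)) = Pow(573514, Rational(1, 2)) ≈ 757.31)
Add(v, 2555803) = Add(Pow(573514, Rational(1, 2)), 2555803) = Add(2555803, Pow(573514, Rational(1, 2)))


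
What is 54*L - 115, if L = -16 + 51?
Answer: 1775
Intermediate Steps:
L = 35
54*L - 115 = 54*35 - 115 = 1890 - 115 = 1775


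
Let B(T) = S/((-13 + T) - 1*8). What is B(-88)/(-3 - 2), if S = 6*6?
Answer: 36/545 ≈ 0.066055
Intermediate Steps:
S = 36
B(T) = 36/(-21 + T) (B(T) = 36/((-13 + T) - 1*8) = 36/((-13 + T) - 8) = 36/(-21 + T))
B(-88)/(-3 - 2) = (36/(-21 - 88))/(-3 - 2) = (36/(-109))/(-5) = -36*(-1)/(5*109) = -1/5*(-36/109) = 36/545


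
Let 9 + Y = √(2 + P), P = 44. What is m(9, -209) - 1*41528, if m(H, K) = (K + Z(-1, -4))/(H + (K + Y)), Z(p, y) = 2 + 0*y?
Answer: -604010339/14545 + 69*√46/14545 ≈ -41527.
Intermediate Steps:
Z(p, y) = 2 (Z(p, y) = 2 + 0 = 2)
Y = -9 + √46 (Y = -9 + √(2 + 44) = -9 + √46 ≈ -2.2177)
m(H, K) = (2 + K)/(-9 + H + K + √46) (m(H, K) = (K + 2)/(H + (K + (-9 + √46))) = (2 + K)/(H + (-9 + K + √46)) = (2 + K)/(-9 + H + K + √46))
m(9, -209) - 1*41528 = (2 - 209)/(-9 + 9 - 209 + √46) - 1*41528 = -207/(-209 + √46) - 41528 = -41528 - 207/(-209 + √46)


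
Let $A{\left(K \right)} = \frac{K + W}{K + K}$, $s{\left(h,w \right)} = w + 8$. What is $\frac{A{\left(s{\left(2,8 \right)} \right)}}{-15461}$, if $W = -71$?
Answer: $\frac{55}{494752} \approx 0.00011117$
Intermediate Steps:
$s{\left(h,w \right)} = 8 + w$
$A{\left(K \right)} = \frac{-71 + K}{2 K}$ ($A{\left(K \right)} = \frac{K - 71}{K + K} = \frac{-71 + K}{2 K}$)
$\frac{A{\left(s{\left(2,8 \right)} \right)}}{-15461} = \frac{\frac{1}{2} \frac{1}{8 + 8} \left(-71 + \left(8 + 8\right)\right)}{-15461} = \frac{-71 + 16}{2 \cdot 16} \left(- \frac{1}{15461}\right) = \frac{1}{2} \cdot \frac{1}{16} \left(-55\right) \left(- \frac{1}{15461}\right) = \left(- \frac{55}{32}\right) \left(- \frac{1}{15461}\right) = \frac{55}{494752}$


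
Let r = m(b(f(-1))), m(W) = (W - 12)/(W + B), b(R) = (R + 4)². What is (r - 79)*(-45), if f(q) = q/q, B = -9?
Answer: 56295/16 ≈ 3518.4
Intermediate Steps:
f(q) = 1
b(R) = (4 + R)²
m(W) = (-12 + W)/(-9 + W) (m(W) = (W - 12)/(W - 9) = (-12 + W)/(-9 + W))
r = 13/16 (r = (-12 + (4 + 1)²)/(-9 + (4 + 1)²) = (-12 + 5²)/(-9 + 5²) = (-12 + 25)/(-9 + 25) = 13/16 ≈ 0.81250)
(r - 79)*(-45) = (13/16 - 79)*(-45) = -1251/16*(-45) = 56295/16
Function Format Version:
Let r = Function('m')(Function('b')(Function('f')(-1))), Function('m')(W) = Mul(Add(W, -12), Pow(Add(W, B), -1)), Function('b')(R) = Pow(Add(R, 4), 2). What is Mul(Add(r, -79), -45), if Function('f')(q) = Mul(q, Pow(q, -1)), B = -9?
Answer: Rational(56295, 16) ≈ 3518.4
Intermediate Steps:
Function('f')(q) = 1
Function('b')(R) = Pow(Add(4, R), 2)
Function('m')(W) = Mul(Pow(Add(-9, W), -1), Add(-12, W)) (Function('m')(W) = Mul(Add(W, -12), Pow(Add(W, -9), -1)) = Mul(Add(-12, W), Pow(Add(-9, W), -1)) = Mul(Pow(Add(-9, W), -1), Add(-12, W)))
r = Rational(13, 16) (r = Mul(Pow(Add(-9, Pow(Add(4, 1), 2)), -1), Add(-12, Pow(Add(4, 1), 2))) = Mul(Pow(Add(-9, Pow(5, 2)), -1), Add(-12, Pow(5, 2))) = Mul(Pow(Add(-9, 25), -1), Add(-12, 25)) = Mul(Pow(16, -1), 13) = Mul(Rational(1, 16), 13) = Rational(13, 16) ≈ 0.81250)
Mul(Add(r, -79), -45) = Mul(Add(Rational(13, 16), -79), -45) = Mul(Rational(-1251, 16), -45) = Rational(56295, 16)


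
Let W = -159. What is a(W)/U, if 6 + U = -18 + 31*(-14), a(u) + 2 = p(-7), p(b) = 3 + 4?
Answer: -5/458 ≈ -0.010917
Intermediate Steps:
p(b) = 7
a(u) = 5 (a(u) = -2 + 7 = 5)
U = -458 (U = -6 + (-18 + 31*(-14)) = -6 + (-18 - 434) = -6 - 452 = -458)
a(W)/U = 5/(-458) = 5*(-1/458) = -5/458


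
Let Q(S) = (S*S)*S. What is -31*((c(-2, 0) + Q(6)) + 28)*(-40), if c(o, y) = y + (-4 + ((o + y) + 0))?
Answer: 295120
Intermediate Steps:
Q(S) = S**3 (Q(S) = S**2*S = S**3)
c(o, y) = -4 + o + 2*y (c(o, y) = y + (-4 + (o + y)) = y + (-4 + o + y) = -4 + o + 2*y)
-31*((c(-2, 0) + Q(6)) + 28)*(-40) = -31*(((-4 - 2 + 2*0) + 6**3) + 28)*(-40) = -31*(((-4 - 2 + 0) + 216) + 28)*(-40) = -31*((-6 + 216) + 28)*(-40) = -31*(210 + 28)*(-40) = -31*238*(-40) = -7378*(-40) = 295120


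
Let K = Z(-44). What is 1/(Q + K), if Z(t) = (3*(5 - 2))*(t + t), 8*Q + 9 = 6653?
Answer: 2/77 ≈ 0.025974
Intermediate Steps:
Q = 1661/2 (Q = -9/8 + (1/8)*6653 = -9/8 + 6653/8 = 1661/2 ≈ 830.50)
Z(t) = 18*t (Z(t) = (3*3)*(2*t) = 9*(2*t) = 18*t)
K = -792 (K = 18*(-44) = -792)
1/(Q + K) = 1/(1661/2 - 792) = 1/(77/2) = 2/77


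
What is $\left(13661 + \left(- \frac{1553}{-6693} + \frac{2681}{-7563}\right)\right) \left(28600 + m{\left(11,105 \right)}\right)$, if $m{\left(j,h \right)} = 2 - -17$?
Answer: $\frac{6596699843386865}{16873053} \approx 3.9096 \cdot 10^{8}$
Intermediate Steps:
$m{\left(j,h \right)} = 19$ ($m{\left(j,h \right)} = 2 + 17 = 19$)
$\left(13661 + \left(- \frac{1553}{-6693} + \frac{2681}{-7563}\right)\right) \left(28600 + m{\left(11,105 \right)}\right) = \left(13661 + \left(- \frac{1553}{-6693} + \frac{2681}{-7563}\right)\right) \left(28600 + 19\right) = \left(13661 + \left(\left(-1553\right) \left(- \frac{1}{6693}\right) + 2681 \left(- \frac{1}{7563}\right)\right)\right) 28619 = \left(13661 + \left(\frac{1553}{6693} - \frac{2681}{7563}\right)\right) 28619 = \left(13661 - \frac{2066198}{16873053}\right) 28619 = \frac{230500710835}{16873053} \cdot 28619 = \frac{6596699843386865}{16873053}$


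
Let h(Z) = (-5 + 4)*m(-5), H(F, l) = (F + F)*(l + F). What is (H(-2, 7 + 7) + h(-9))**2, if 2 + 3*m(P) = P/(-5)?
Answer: 20449/9 ≈ 2272.1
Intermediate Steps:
m(P) = -2/3 - P/15 (m(P) = -2/3 + (P/(-5))/3 = -2/3 + (P*(-1/5))/3 = -2/3 + (-P/5)/3 = -2/3 - P/15)
H(F, l) = 2*F*(F + l) (H(F, l) = (2*F)*(F + l) = 2*F*(F + l))
h(Z) = 1/3 (h(Z) = (-5 + 4)*(-2/3 - 1/15*(-5)) = -(-2/3 + 1/3) = -1*(-1/3) = 1/3)
(H(-2, 7 + 7) + h(-9))**2 = (2*(-2)*(-2 + (7 + 7)) + 1/3)**2 = (2*(-2)*(-2 + 14) + 1/3)**2 = (2*(-2)*12 + 1/3)**2 = (-48 + 1/3)**2 = (-143/3)**2 = 20449/9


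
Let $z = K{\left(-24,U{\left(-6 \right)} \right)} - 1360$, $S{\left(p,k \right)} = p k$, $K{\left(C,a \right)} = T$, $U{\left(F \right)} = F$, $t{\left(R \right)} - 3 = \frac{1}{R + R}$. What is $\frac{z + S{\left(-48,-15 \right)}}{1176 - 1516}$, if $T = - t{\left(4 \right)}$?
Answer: $\frac{1029}{544} \approx 1.8915$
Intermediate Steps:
$t{\left(R \right)} = 3 + \frac{1}{2 R}$ ($t{\left(R \right)} = 3 + \frac{1}{R + R} = 3 + \frac{1}{2 R}$)
$T = - \frac{25}{8}$ ($T = - (3 + \frac{1}{2 \cdot 4}) = - (3 + \frac{1}{2} \cdot \frac{1}{4}) = - (3 + \frac{1}{8}) = \left(-1\right) \frac{25}{8} = - \frac{25}{8} \approx -3.125$)
$K{\left(C,a \right)} = - \frac{25}{8}$
$S{\left(p,k \right)} = k p$
$z = - \frac{10905}{8}$ ($z = - \frac{25}{8} - 1360 = - \frac{10905}{8} \approx -1363.1$)
$\frac{z + S{\left(-48,-15 \right)}}{1176 - 1516} = \frac{- \frac{10905}{8} - -720}{1176 - 1516} = \frac{- \frac{10905}{8} + 720}{-340} = \left(- \frac{5145}{8}\right) \left(- \frac{1}{340}\right) = \frac{1029}{544}$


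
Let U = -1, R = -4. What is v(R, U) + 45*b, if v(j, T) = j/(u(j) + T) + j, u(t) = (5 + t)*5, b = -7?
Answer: -320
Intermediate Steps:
u(t) = 25 + 5*t
v(j, T) = j + j/(25 + T + 5*j) (v(j, T) = j/((25 + 5*j) + T) + j = j/(25 + T + 5*j) + j = j + j/(25 + T + 5*j))
v(R, U) + 45*b = -4*(26 - 1 + 5*(-4))/(25 - 1 + 5*(-4)) + 45*(-7) = -4*(26 - 1 - 20)/(25 - 1 - 20) - 315 = -4*5/4 - 315 = -4*¼*5 - 315 = -5 - 315 = -320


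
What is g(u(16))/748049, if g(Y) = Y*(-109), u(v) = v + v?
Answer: -3488/748049 ≈ -0.0046628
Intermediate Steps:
u(v) = 2*v
g(Y) = -109*Y
g(u(16))/748049 = -218*16/748049 = -109*32*(1/748049) = -3488*1/748049 = -3488/748049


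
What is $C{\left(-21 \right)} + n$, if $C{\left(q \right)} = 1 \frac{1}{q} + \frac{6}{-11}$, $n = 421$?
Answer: $\frac{97114}{231} \approx 420.41$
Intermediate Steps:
$C{\left(q \right)} = - \frac{6}{11} + \frac{1}{q}$ ($C{\left(q \right)} = \frac{1}{q} + 6 \left(- \frac{1}{11}\right) = \frac{1}{q} - \frac{6}{11} = - \frac{6}{11} + \frac{1}{q}$)
$C{\left(-21 \right)} + n = \left(- \frac{6}{11} + \frac{1}{-21}\right) + 421 = \left(- \frac{6}{11} - \frac{1}{21}\right) + 421 = - \frac{137}{231} + 421 = \frac{97114}{231}$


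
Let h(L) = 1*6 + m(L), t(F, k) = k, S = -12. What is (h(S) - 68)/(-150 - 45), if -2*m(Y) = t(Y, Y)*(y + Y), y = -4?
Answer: 158/195 ≈ 0.81026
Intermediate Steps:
m(Y) = -Y*(-4 + Y)/2
h(L) = 6 + L*(4 - L)/2 (h(L) = 1*6 + L*(4 - L)/2 = 6 + L*(4 - L)/2)
(h(S) - 68)/(-150 - 45) = ((6 - ½*(-12)*(-4 - 12)) - 68)/(-150 - 45) = ((6 - ½*(-12)*(-16)) - 68)/(-195) = ((6 - 96) - 68)*(-1/195) = (-90 - 68)*(-1/195) = -158*(-1/195) = 158/195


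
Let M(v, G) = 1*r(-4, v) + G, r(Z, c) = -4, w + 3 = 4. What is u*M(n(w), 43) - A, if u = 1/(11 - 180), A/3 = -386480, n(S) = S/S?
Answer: 15072717/13 ≈ 1.1594e+6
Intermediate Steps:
w = 1 (w = -3 + 4 = 1)
n(S) = 1
A = -1159440 (A = 3*(-386480) = -1159440)
M(v, G) = -4 + G (M(v, G) = 1*(-4) + G = -4 + G)
u = -1/169 (u = 1/(-169) = -1/169 ≈ -0.0059172)
u*M(n(w), 43) - A = -(-4 + 43)/169 - 1*(-1159440) = -1/169*39 + 1159440 = -3/13 + 1159440 = 15072717/13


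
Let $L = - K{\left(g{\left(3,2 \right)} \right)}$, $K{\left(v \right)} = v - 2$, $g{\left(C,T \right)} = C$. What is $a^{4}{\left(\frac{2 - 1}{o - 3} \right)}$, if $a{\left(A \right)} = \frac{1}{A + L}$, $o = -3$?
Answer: $\frac{1296}{2401} \approx 0.53977$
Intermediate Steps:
$K{\left(v \right)} = -2 + v$
$L = -1$ ($L = - (-2 + 3) = \left(-1\right) 1 = -1$)
$a{\left(A \right)} = \frac{1}{-1 + A}$ ($a{\left(A \right)} = \frac{1}{A - 1} = \frac{1}{-1 + A}$)
$a^{4}{\left(\frac{2 - 1}{o - 3} \right)} = \left(\frac{1}{-1 + \frac{2 - 1}{-3 - 3}}\right)^{4} = \left(\frac{1}{-1 + 1 \frac{1}{-6}}\right)^{4} = \left(\frac{1}{-1 + 1 \left(- \frac{1}{6}\right)}\right)^{4} = \left(\frac{1}{-1 - \frac{1}{6}}\right)^{4} = \left(\frac{1}{- \frac{7}{6}}\right)^{4} = \left(- \frac{6}{7}\right)^{4} = \frac{1296}{2401}$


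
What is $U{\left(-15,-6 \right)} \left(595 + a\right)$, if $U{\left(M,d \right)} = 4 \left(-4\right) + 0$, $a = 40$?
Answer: $-10160$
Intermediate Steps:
$U{\left(M,d \right)} = -16$ ($U{\left(M,d \right)} = -16 + 0 = -16$)
$U{\left(-15,-6 \right)} \left(595 + a\right) = - 16 \left(595 + 40\right) = \left(-16\right) 635 = -10160$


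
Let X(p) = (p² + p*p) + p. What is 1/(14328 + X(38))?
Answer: 1/17254 ≈ 5.7958e-5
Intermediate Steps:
X(p) = p + 2*p² (X(p) = (p² + p²) + p = 2*p² + p = p + 2*p²)
1/(14328 + X(38)) = 1/(14328 + 38*(1 + 2*38)) = 1/(14328 + 38*(1 + 76)) = 1/(14328 + 38*77) = 1/(14328 + 2926) = 1/17254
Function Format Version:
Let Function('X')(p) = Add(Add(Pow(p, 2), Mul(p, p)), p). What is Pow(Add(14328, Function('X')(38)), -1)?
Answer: Rational(1, 17254) ≈ 5.7958e-5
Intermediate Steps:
Function('X')(p) = Add(p, Mul(2, Pow(p, 2))) (Function('X')(p) = Add(Add(Pow(p, 2), Pow(p, 2)), p) = Add(Mul(2, Pow(p, 2)), p) = Add(p, Mul(2, Pow(p, 2))))
Pow(Add(14328, Function('X')(38)), -1) = Pow(Add(14328, Mul(38, Add(1, Mul(2, 38)))), -1) = Pow(Add(14328, Mul(38, Add(1, 76))), -1) = Pow(Add(14328, Mul(38, 77)), -1) = Pow(Add(14328, 2926), -1) = Pow(17254, -1) = Rational(1, 17254)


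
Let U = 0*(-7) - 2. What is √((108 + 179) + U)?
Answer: √285 ≈ 16.882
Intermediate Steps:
U = -2 (U = 0 - 2 = -2)
√((108 + 179) + U) = √((108 + 179) - 2) = √(287 - 2) = √285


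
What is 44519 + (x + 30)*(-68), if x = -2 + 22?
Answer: 41119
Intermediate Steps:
x = 20
44519 + (x + 30)*(-68) = 44519 + (20 + 30)*(-68) = 44519 + 50*(-68) = 44519 - 3400 = 41119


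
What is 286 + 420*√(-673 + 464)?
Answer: 286 + 420*I*√209 ≈ 286.0 + 6071.9*I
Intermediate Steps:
286 + 420*√(-673 + 464) = 286 + 420*√(-209) = 286 + 420*(I*√209) = 286 + 420*I*√209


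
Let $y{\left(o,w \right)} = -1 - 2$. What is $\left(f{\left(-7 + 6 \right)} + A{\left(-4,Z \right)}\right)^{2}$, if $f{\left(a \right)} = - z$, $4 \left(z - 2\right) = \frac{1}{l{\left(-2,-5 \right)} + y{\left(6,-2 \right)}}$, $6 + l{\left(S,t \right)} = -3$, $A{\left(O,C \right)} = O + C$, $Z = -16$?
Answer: $\frac{1113025}{2304} \approx 483.08$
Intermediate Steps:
$A{\left(O,C \right)} = C + O$
$l{\left(S,t \right)} = -9$ ($l{\left(S,t \right)} = -6 - 3 = -9$)
$y{\left(o,w \right)} = -3$
$z = \frac{95}{48}$ ($z = 2 + \frac{1}{4 \left(-9 - 3\right)} = 2 + \frac{1}{4 \left(-12\right)} = 2 + \frac{1}{4} \left(- \frac{1}{12}\right) = 2 - \frac{1}{48} = \frac{95}{48} \approx 1.9792$)
$f{\left(a \right)} = - \frac{95}{48}$ ($f{\left(a \right)} = \left(-1\right) \frac{95}{48} = - \frac{95}{48}$)
$\left(f{\left(-7 + 6 \right)} + A{\left(-4,Z \right)}\right)^{2} = \left(- \frac{95}{48} - 20\right)^{2} = \left(- \frac{1055}{48}\right)^{2} = \frac{1113025}{2304}$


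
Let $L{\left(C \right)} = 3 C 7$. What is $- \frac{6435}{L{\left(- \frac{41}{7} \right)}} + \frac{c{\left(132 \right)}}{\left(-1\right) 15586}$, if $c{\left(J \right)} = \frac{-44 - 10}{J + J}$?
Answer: $\frac{1471007049}{28117144} \approx 52.317$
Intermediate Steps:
$c{\left(J \right)} = - \frac{27}{J}$ ($c{\left(J \right)} = - \frac{54}{2 J} = - 54 \frac{1}{2 J} = - \frac{27}{J}$)
$L{\left(C \right)} = 21 C$
$- \frac{6435}{L{\left(- \frac{41}{7} \right)}} + \frac{c{\left(132 \right)}}{\left(-1\right) 15586} = - \frac{6435}{21 \left(- \frac{41}{7}\right)} + \frac{\left(-27\right) \frac{1}{132}}{\left(-1\right) 15586} = - \frac{6435}{21 \left(\left(-41\right) \frac{1}{7}\right)} + \frac{\left(-27\right) \frac{1}{132}}{-15586} = - \frac{6435}{21 \left(- \frac{41}{7}\right)} - - \frac{9}{685784} = - \frac{6435}{-123} + \frac{9}{685784} = \left(-6435\right) \left(- \frac{1}{123}\right) + \frac{9}{685784} = \frac{2145}{41} + \frac{9}{685784} = \frac{1471007049}{28117144}$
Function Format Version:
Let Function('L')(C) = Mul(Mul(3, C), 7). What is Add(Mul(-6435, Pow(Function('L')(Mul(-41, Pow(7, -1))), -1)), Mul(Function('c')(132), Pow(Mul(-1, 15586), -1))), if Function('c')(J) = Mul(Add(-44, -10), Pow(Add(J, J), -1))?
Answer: Rational(1471007049, 28117144) ≈ 52.317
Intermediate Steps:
Function('c')(J) = Mul(-27, Pow(J, -1)) (Function('c')(J) = Mul(-54, Pow(Mul(2, J), -1)) = Mul(-54, Mul(Rational(1, 2), Pow(J, -1))) = Mul(-27, Pow(J, -1)))
Function('L')(C) = Mul(21, C)
Add(Mul(-6435, Pow(Function('L')(Mul(-41, Pow(7, -1))), -1)), Mul(Function('c')(132), Pow(Mul(-1, 15586), -1))) = Add(Mul(-6435, Pow(Mul(21, Mul(-41, Pow(7, -1))), -1)), Mul(Mul(-27, Pow(132, -1)), Pow(Mul(-1, 15586), -1))) = Add(Mul(-6435, Pow(Mul(21, Mul(-41, Rational(1, 7))), -1)), Mul(Mul(-27, Rational(1, 132)), Pow(-15586, -1))) = Add(Mul(-6435, Pow(Mul(21, Rational(-41, 7)), -1)), Mul(Rational(-9, 44), Rational(-1, 15586))) = Add(Mul(-6435, Pow(-123, -1)), Rational(9, 685784)) = Add(Mul(-6435, Rational(-1, 123)), Rational(9, 685784)) = Add(Rational(2145, 41), Rational(9, 685784)) = Rational(1471007049, 28117144)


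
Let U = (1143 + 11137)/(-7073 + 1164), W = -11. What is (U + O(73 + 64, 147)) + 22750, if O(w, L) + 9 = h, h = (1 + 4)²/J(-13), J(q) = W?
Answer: 1477859454/64999 ≈ 22737.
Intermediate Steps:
U = -12280/5909 (U = 12280/(-5909) = 12280*(-1/5909) = -12280/5909 ≈ -2.0782)
J(q) = -11
h = -25/11 (h = (1 + 4)²/(-11) = 5²*(-1/11) = 25*(-1/11) = -25/11 ≈ -2.2727)
O(w, L) = -124/11 (O(w, L) = -9 - 25/11 = -124/11)
(U + O(73 + 64, 147)) + 22750 = (-12280/5909 - 124/11) + 22750 = -867796/64999 + 22750 = 1477859454/64999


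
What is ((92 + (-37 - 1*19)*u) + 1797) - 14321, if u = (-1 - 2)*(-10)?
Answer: -14112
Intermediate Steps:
u = 30 (u = -3*(-10) = 30)
((92 + (-37 - 1*19)*u) + 1797) - 14321 = ((92 + (-37 - 1*19)*30) + 1797) - 14321 = ((92 + (-37 - 19)*30) + 1797) - 14321 = ((92 - 56*30) + 1797) - 14321 = ((92 - 1680) + 1797) - 14321 = (-1588 + 1797) - 14321 = 209 - 14321 = -14112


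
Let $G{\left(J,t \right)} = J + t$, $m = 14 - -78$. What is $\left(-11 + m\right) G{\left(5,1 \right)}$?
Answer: $486$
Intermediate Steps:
$m = 92$ ($m = 14 + 78 = 92$)
$\left(-11 + m\right) G{\left(5,1 \right)} = \left(-11 + 92\right) \left(5 + 1\right) = 81 \cdot 6 = 486$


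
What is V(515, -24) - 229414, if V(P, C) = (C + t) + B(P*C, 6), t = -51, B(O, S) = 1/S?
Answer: -1376933/6 ≈ -2.2949e+5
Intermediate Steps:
V(P, C) = -305/6 + C (V(P, C) = (C - 51) + 1/6 = (-51 + C) + ⅙ = -305/6 + C)
V(515, -24) - 229414 = (-305/6 - 24) - 229414 = -449/6 - 229414 = -1376933/6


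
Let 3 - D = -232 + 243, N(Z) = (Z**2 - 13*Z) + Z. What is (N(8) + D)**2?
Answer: 1600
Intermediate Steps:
N(Z) = Z**2 - 12*Z
D = -8 (D = 3 - (-232 + 243) = 3 - 1*11 = 3 - 11 = -8)
(N(8) + D)**2 = (8*(-12 + 8) - 8)**2 = (8*(-4) - 8)**2 = (-32 - 8)**2 = (-40)**2 = 1600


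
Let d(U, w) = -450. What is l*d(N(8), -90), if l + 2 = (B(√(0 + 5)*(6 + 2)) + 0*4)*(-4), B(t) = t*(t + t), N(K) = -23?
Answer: 1152900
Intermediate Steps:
B(t) = 2*t² (B(t) = t*(2*t) = 2*t²)
l = -2562 (l = -2 + (2*(√(0 + 5)*(6 + 2))² + 0*4)*(-4) = -2 + (2*(√5*8)² + 0)*(-4) = -2 + (2*(8*√5)² + 0)*(-4) = -2 + (2*320 + 0)*(-4) = -2 + (640 + 0)*(-4) = -2 + 640*(-4) = -2 - 2560 = -2562)
l*d(N(8), -90) = -2562*(-450) = 1152900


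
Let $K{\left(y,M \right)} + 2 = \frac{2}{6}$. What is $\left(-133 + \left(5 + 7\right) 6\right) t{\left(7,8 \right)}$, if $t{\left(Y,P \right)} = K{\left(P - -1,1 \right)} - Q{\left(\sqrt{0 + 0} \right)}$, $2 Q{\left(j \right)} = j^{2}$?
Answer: $\frac{305}{3} \approx 101.67$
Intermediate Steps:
$K{\left(y,M \right)} = - \frac{5}{3}$ ($K{\left(y,M \right)} = -2 + \frac{2}{6} = -2 + 2 \cdot \frac{1}{6} = -2 + \frac{1}{3} = - \frac{5}{3}$)
$Q{\left(j \right)} = \frac{j^{2}}{2}$
$t{\left(Y,P \right)} = - \frac{5}{3}$ ($t{\left(Y,P \right)} = - \frac{5}{3} - \frac{\left(\sqrt{0 + 0}\right)^{2}}{2} = - \frac{5}{3} - \frac{\left(\sqrt{0}\right)^{2}}{2} = - \frac{5}{3} - \frac{0^{2}}{2} = - \frac{5}{3} - \frac{1}{2} \cdot 0 = - \frac{5}{3} - 0 = - \frac{5}{3} + 0 = - \frac{5}{3}$)
$\left(-133 + \left(5 + 7\right) 6\right) t{\left(7,8 \right)} = \left(-133 + \left(5 + 7\right) 6\right) \left(- \frac{5}{3}\right) = \left(-133 + 12 \cdot 6\right) \left(- \frac{5}{3}\right) = \left(-133 + 72\right) \left(- \frac{5}{3}\right) = \left(-61\right) \left(- \frac{5}{3}\right) = \frac{305}{3}$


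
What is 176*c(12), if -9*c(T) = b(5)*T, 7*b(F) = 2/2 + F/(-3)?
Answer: 1408/63 ≈ 22.349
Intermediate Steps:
b(F) = ⅐ - F/21 (b(F) = (2/2 + F/(-3))/7 = (2*(½) + F*(-⅓))/7 = (1 - F/3)/7 = ⅐ - F/21)
c(T) = 2*T/189 (c(T) = -(⅐ - 1/21*5)*T/9 = -(⅐ - 5/21)*T/9 = -(-2)*T/189 = 2*T/189)
176*c(12) = 176*((2/189)*12) = 176*(8/63) = 1408/63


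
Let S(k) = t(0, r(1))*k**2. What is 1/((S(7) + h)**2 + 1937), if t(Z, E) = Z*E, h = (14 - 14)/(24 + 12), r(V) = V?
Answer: 1/1937 ≈ 0.00051626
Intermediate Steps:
h = 0 (h = 0/36 = 0*(1/36) = 0)
t(Z, E) = E*Z
S(k) = 0 (S(k) = (1*0)*k**2 = 0*k**2 = 0)
1/((S(7) + h)**2 + 1937) = 1/((0 + 0)**2 + 1937) = 1/(0**2 + 1937) = 1/(0 + 1937) = 1/1937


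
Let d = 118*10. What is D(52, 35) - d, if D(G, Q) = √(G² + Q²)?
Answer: -1180 + √3929 ≈ -1117.3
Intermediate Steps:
d = 1180
D(52, 35) - d = √(52² + 35²) - 1*1180 = √(2704 + 1225) - 1180 = √3929 - 1180 = -1180 + √3929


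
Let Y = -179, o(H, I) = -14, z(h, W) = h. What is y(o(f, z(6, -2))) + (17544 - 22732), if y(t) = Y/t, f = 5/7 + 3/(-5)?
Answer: -72453/14 ≈ -5175.2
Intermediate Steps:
f = 4/35 (f = 5*(1/7) + 3*(-1/5) = 5/7 - 3/5 = 4/35 ≈ 0.11429)
y(t) = -179/t
y(o(f, z(6, -2))) + (17544 - 22732) = -179/(-14) + (17544 - 22732) = -179*(-1/14) - 5188 = 179/14 - 5188 = -72453/14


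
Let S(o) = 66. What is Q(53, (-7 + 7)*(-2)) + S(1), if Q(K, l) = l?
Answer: 66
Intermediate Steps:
Q(53, (-7 + 7)*(-2)) + S(1) = (-7 + 7)*(-2) + 66 = 0*(-2) + 66 = 0 + 66 = 66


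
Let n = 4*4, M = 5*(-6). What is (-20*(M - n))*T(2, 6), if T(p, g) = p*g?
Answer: 11040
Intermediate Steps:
T(p, g) = g*p
M = -30
n = 16
(-20*(M - n))*T(2, 6) = (-20*(-30 - 1*16))*(6*2) = -20*(-30 - 16)*12 = -20*(-46)*12 = 920*12 = 11040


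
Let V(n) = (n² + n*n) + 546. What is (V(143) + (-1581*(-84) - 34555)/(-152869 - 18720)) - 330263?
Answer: -2608329560/9031 ≈ -2.8882e+5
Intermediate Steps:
V(n) = 546 + 2*n² (V(n) = (n² + n²) + 546 = 2*n² + 546 = 546 + 2*n²)
(V(143) + (-1581*(-84) - 34555)/(-152869 - 18720)) - 330263 = ((546 + 2*143²) + (-1581*(-84) - 34555)/(-152869 - 18720)) - 330263 = ((546 + 2*20449) + (132804 - 34555)/(-171589)) - 330263 = ((546 + 40898) + 98249*(-1/171589)) - 330263 = (41444 - 5171/9031) - 330263 = 374275593/9031 - 330263 = -2608329560/9031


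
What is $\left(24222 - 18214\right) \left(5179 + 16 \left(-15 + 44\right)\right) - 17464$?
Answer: $33885680$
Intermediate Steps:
$\left(24222 - 18214\right) \left(5179 + 16 \left(-15 + 44\right)\right) - 17464 = 6008 \left(5179 + 16 \cdot 29\right) - 17464 = 6008 \left(5179 + 464\right) - 17464 = 6008 \cdot 5643 - 17464 = 33903144 - 17464 = 33885680$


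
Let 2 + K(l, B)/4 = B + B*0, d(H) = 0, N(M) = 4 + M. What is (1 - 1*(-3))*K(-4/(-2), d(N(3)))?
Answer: -32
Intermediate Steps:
K(l, B) = -8 + 4*B (K(l, B) = -8 + 4*(B + B*0) = -8 + 4*(B + 0) = -8 + 4*B)
(1 - 1*(-3))*K(-4/(-2), d(N(3))) = (1 - 1*(-3))*(-8 + 4*0) = (1 + 3)*(-8 + 0) = 4*(-8) = -32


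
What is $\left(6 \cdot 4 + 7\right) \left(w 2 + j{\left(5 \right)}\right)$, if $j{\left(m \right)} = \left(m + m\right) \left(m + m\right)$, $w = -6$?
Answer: $2728$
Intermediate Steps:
$j{\left(m \right)} = 4 m^{2}$ ($j{\left(m \right)} = 2 m 2 m = 4 m^{2}$)
$\left(6 \cdot 4 + 7\right) \left(w 2 + j{\left(5 \right)}\right) = \left(6 \cdot 4 + 7\right) \left(\left(-6\right) 2 + 4 \cdot 5^{2}\right) = \left(24 + 7\right) \left(-12 + 4 \cdot 25\right) = 31 \left(-12 + 100\right) = 31 \cdot 88 = 2728$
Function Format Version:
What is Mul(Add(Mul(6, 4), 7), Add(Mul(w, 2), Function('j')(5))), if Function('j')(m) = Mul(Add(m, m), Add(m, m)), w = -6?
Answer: 2728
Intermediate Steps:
Function('j')(m) = Mul(4, Pow(m, 2)) (Function('j')(m) = Mul(Mul(2, m), Mul(2, m)) = Mul(4, Pow(m, 2)))
Mul(Add(Mul(6, 4), 7), Add(Mul(w, 2), Function('j')(5))) = Mul(Add(Mul(6, 4), 7), Add(Mul(-6, 2), Mul(4, Pow(5, 2)))) = Mul(Add(24, 7), Add(-12, Mul(4, 25))) = Mul(31, Add(-12, 100)) = Mul(31, 88) = 2728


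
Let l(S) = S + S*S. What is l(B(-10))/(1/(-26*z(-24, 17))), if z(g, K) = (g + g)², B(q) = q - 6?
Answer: -14376960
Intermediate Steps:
B(q) = -6 + q
z(g, K) = 4*g² (z(g, K) = (2*g)² = 4*g²)
l(S) = S + S²
l(B(-10))/(1/(-26*z(-24, 17))) = ((-6 - 10)*(1 + (-6 - 10)))/(1/(-104*(-24)²)) = (-16*(1 - 16))/(1/(-104*576)) = (-16*(-15))/(1/(-26*2304)) = 240/(1/(-59904)) = 240/(-1/59904) = 240*(-59904) = -14376960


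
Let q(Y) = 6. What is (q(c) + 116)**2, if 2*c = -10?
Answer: 14884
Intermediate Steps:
c = -5 (c = (1/2)*(-10) = -5)
(q(c) + 116)**2 = (6 + 116)**2 = 122**2 = 14884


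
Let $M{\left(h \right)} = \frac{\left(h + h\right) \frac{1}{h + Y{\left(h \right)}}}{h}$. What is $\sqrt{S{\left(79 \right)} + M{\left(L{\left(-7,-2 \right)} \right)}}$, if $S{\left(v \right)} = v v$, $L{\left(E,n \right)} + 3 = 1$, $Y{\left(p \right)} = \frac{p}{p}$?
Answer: $\sqrt{6239} \approx 78.987$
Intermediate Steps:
$Y{\left(p \right)} = 1$
$L{\left(E,n \right)} = -2$ ($L{\left(E,n \right)} = -3 + 1 = -2$)
$S{\left(v \right)} = v^{2}$
$M{\left(h \right)} = \frac{2}{1 + h}$ ($M{\left(h \right)} = \frac{\left(h + h\right) \frac{1}{h + 1}}{h} = \frac{2 h \frac{1}{1 + h}}{h} = \frac{2}{1 + h}$)
$\sqrt{S{\left(79 \right)} + M{\left(L{\left(-7,-2 \right)} \right)}} = \sqrt{79^{2} + \frac{2}{1 - 2}} = \sqrt{6241 + \frac{2}{-1}} = \sqrt{6241 + 2 \left(-1\right)} = \sqrt{6241 - 2} = \sqrt{6239}$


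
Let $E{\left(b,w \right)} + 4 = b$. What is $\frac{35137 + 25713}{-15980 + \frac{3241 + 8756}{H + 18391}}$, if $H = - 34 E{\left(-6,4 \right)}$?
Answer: $- \frac{1139781350}{299309383} \approx -3.808$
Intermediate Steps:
$E{\left(b,w \right)} = -4 + b$
$H = 340$ ($H = - 34 \left(-4 - 6\right) = \left(-34\right) \left(-10\right) = 340$)
$\frac{35137 + 25713}{-15980 + \frac{3241 + 8756}{H + 18391}} = \frac{35137 + 25713}{-15980 + \frac{3241 + 8756}{340 + 18391}} = \frac{60850}{-15980 + \frac{11997}{18731}} = \frac{60850}{- \frac{299309383}{18731}} = 60850 \left(- \frac{18731}{299309383}\right) = - \frac{1139781350}{299309383}$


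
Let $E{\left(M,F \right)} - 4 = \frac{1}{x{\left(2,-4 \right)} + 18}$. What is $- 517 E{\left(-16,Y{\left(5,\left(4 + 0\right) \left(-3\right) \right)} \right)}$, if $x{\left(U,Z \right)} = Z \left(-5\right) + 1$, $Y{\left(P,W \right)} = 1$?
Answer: $- \frac{81169}{39} \approx -2081.3$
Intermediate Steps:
$x{\left(U,Z \right)} = 1 - 5 Z$ ($x{\left(U,Z \right)} = - 5 Z + 1 = 1 - 5 Z$)
$E{\left(M,F \right)} = \frac{157}{39}$ ($E{\left(M,F \right)} = 4 + \frac{1}{\left(1 - -20\right) + 18} = 4 + \frac{1}{\left(1 + 20\right) + 18} = 4 + \frac{1}{21 + 18} = 4 + \frac{1}{39} = \frac{157}{39}$)
$- 517 E{\left(-16,Y{\left(5,\left(4 + 0\right) \left(-3\right) \right)} \right)} = \left(-517\right) \frac{157}{39} = - \frac{81169}{39}$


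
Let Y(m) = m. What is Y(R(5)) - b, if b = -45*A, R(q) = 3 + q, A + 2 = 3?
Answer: 53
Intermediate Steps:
A = 1 (A = -2 + 3 = 1)
b = -45 (b = -45*1 = -45)
Y(R(5)) - b = (3 + 5) - 1*(-45) = 8 + 45 = 53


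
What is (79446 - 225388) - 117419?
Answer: -263361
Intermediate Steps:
(79446 - 225388) - 117419 = -145942 - 117419 = -263361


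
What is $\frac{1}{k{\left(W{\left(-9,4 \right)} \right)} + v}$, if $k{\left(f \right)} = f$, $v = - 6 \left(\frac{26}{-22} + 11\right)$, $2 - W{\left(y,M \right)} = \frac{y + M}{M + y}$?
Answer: $- \frac{11}{637} \approx -0.017268$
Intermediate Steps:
$W{\left(y,M \right)} = 1$ ($W{\left(y,M \right)} = 2 - \frac{y + M}{M + y} = 2 - \frac{M + y}{M + y} = 2 - 1 = 1$)
$v = - \frac{648}{11}$ ($v = - 6 \left(26 \left(- \frac{1}{22}\right) + 11\right) = - 6 \left(- \frac{13}{11} + 11\right) = \left(-6\right) \frac{108}{11} = - \frac{648}{11} \approx -58.909$)
$\frac{1}{k{\left(W{\left(-9,4 \right)} \right)} + v} = \frac{1}{1 - \frac{648}{11}} = \frac{1}{- \frac{637}{11}} = - \frac{11}{637}$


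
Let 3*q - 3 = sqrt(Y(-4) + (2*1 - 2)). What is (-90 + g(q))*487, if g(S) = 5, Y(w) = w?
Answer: -41395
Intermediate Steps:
q = 1 + 2*I/3 (q = 1 + sqrt(-4 + (2*1 - 2))/3 = 1 + sqrt(-4 + (2 - 2))/3 = 1 + sqrt(-4 + 0)/3 = 1 + sqrt(-4)/3 = 1 + (2*I)/3 = 1 + 2*I/3 ≈ 1.0 + 0.66667*I)
(-90 + g(q))*487 = (-90 + 5)*487 = -85*487 = -41395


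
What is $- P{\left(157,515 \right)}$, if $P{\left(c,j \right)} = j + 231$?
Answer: $-746$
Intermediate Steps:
$P{\left(c,j \right)} = 231 + j$
$- P{\left(157,515 \right)} = - (231 + 515) = \left(-1\right) 746 = -746$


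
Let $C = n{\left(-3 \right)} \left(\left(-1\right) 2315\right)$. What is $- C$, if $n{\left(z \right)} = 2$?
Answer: $4630$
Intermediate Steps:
$C = -4630$ ($C = 2 \left(\left(-1\right) 2315\right) = 2 \left(-2315\right) = -4630$)
$- C = \left(-1\right) \left(-4630\right) = 4630$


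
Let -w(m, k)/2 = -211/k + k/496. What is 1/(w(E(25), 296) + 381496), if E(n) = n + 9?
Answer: 4588/1750304713 ≈ 2.6213e-6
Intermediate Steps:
E(n) = 9 + n
w(m, k) = 422/k - k/248 (w(m, k) = -2*(-211/k + k/496) = 422/k - k/248)
1/(w(E(25), 296) + 381496) = 1/((422/296 - 1/248*296) + 381496) = 1/((422*(1/296) - 37/31) + 381496) = 1/((211/148 - 37/31) + 381496) = 1/(1065/4588 + 381496) = 1/(1750304713/4588) = 4588/1750304713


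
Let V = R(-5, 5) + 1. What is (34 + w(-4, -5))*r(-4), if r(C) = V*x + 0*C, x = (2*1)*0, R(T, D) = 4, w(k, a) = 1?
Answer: 0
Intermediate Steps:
x = 0 (x = 2*0 = 0)
V = 5 (V = 4 + 1 = 5)
r(C) = 0 (r(C) = 5*0 + 0*C = 0 + 0 = 0)
(34 + w(-4, -5))*r(-4) = (34 + 1)*0 = 35*0 = 0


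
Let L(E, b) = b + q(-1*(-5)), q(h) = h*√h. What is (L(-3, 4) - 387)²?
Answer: 146814 - 3830*√5 ≈ 1.3825e+5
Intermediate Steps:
q(h) = h^(3/2)
L(E, b) = b + 5*√5 (L(E, b) = b + (-1*(-5))^(3/2) = b + 5^(3/2) = b + 5*√5)
(L(-3, 4) - 387)² = ((4 + 5*√5) - 387)² = (-383 + 5*√5)²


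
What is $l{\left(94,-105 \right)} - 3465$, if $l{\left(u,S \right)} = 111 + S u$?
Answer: $-13224$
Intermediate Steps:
$l{\left(94,-105 \right)} - 3465 = \left(111 - 9870\right) - 3465 = -9759 - 3465 = -13224$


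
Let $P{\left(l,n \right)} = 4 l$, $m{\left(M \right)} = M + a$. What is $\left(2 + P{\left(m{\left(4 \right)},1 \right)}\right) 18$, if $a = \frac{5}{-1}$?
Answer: $-36$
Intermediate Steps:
$a = -5$ ($a = 5 \left(-1\right) = -5$)
$m{\left(M \right)} = -5 + M$ ($m{\left(M \right)} = M - 5 = -5 + M$)
$\left(2 + P{\left(m{\left(4 \right)},1 \right)}\right) 18 = \left(2 + 4 \left(-5 + 4\right)\right) 18 = \left(2 + 4 \left(-1\right)\right) 18 = \left(2 - 4\right) 18 = \left(-2\right) 18 = -36$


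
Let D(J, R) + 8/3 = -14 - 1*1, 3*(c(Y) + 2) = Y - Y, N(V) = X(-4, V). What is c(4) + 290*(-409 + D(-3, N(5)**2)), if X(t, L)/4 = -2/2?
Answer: -371206/3 ≈ -1.2374e+5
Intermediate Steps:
X(t, L) = -4 (X(t, L) = 4*(-2/2) = 4*(-2*1/2) = 4*(-1) = -4)
N(V) = -4
c(Y) = -2 (c(Y) = -2 + (Y - Y)/3 = -2 + (1/3)*0 = -2 + 0 = -2)
D(J, R) = -53/3 (D(J, R) = -8/3 + (-14 - 1*1) = -8/3 + (-14 - 1) = -8/3 - 15 = -53/3)
c(4) + 290*(-409 + D(-3, N(5)**2)) = -2 + 290*(-409 - 53/3) = -2 + 290*(-1280/3) = -2 - 371200/3 = -371206/3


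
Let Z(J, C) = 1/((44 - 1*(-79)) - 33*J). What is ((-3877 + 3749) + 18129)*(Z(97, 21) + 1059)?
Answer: 58676077601/3078 ≈ 1.9063e+7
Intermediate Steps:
Z(J, C) = 1/(123 - 33*J) (Z(J, C) = 1/((44 + 79) - 33*J) = 1/(123 - 33*J))
((-3877 + 3749) + 18129)*(Z(97, 21) + 1059) = ((-3877 + 3749) + 18129)*(-1/(-123 + 33*97) + 1059) = (-128 + 18129)*(-1/(-123 + 3201) + 1059) = 18001*(-1/3078 + 1059) = 18001*(3259601/3078) = 58676077601/3078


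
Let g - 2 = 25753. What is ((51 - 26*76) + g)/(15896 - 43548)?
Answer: -11915/13826 ≈ -0.86178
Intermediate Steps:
g = 25755 (g = 2 + 25753 = 25755)
((51 - 26*76) + g)/(15896 - 43548) = ((51 - 26*76) + 25755)/(15896 - 43548) = ((51 - 1976) + 25755)/(-27652) = (-1925 + 25755)*(-1/27652) = 23830*(-1/27652) = -11915/13826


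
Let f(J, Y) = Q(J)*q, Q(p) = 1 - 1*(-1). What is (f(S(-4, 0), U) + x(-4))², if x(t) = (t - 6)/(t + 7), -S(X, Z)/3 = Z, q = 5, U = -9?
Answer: 400/9 ≈ 44.444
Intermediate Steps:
Q(p) = 2 (Q(p) = 1 + 1 = 2)
S(X, Z) = -3*Z
x(t) = (-6 + t)/(7 + t)
f(J, Y) = 10 (f(J, Y) = 2*5 = 10)
(f(S(-4, 0), U) + x(-4))² = (10 + (-6 - 4)/(7 - 4))² = (10 - 10/3)² = (20/3)² = 400/9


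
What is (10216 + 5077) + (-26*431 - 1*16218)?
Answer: -12131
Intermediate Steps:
(10216 + 5077) + (-26*431 - 1*16218) = 15293 + (-11206 - 16218) = 15293 - 27424 = -12131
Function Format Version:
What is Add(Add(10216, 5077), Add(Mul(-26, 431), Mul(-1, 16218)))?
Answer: -12131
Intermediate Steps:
Add(Add(10216, 5077), Add(Mul(-26, 431), Mul(-1, 16218))) = Add(15293, Add(-11206, -16218)) = Add(15293, -27424) = -12131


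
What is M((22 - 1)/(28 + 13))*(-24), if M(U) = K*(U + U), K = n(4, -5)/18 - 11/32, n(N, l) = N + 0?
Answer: 245/82 ≈ 2.9878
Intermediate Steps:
n(N, l) = N
K = -35/288 (K = 4/18 - 11/32 = 4*(1/18) - 11*1/32 = 2/9 - 11/32 = -35/288 ≈ -0.12153)
M(U) = -35*U/144 (M(U) = -35*(U + U)/288 = -35*U/144)
M((22 - 1)/(28 + 13))*(-24) = -35*(22 - 1)/(144*(28 + 13))*(-24) = -245/(48*41)*(-24) = -35/144*21/41*(-24) = -245/1968*(-24) = 245/82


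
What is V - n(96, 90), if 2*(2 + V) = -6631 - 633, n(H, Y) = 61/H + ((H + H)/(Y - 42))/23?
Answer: -8025659/2208 ≈ -3634.8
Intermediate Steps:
n(H, Y) = 61/H + 2*H/(23*(-42 + Y)) (n(H, Y) = 61/H + ((2*H)/(-42 + Y))*(1/23) = 61/H + (2*H/(-42 + Y))*(1/23) = 61/H + 2*H/(23*(-42 + Y)))
V = -3634 (V = -2 + (-6631 - 633)/2 = -2 + (1/2)*(-7264) = -2 - 3632 = -3634)
V - n(96, 90) = -3634 - (-58926 + 2*96**2 + 1403*90)/(23*96*(-42 + 90)) = -3634 - (-58926 + 2*9216 + 126270)/(23*96*48) = -3634 - (-58926 + 18432 + 126270)/(23*96*48) = -3634 - 85776/(23*96*48) = -3634 - 1*1787/2208 = -3634 - 1787/2208 = -8025659/2208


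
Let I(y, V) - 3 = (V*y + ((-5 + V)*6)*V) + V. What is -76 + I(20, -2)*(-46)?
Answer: -2146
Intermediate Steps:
I(y, V) = 3 + V + V*y + V*(-30 + 6*V) (I(y, V) = 3 + ((V*y + ((-5 + V)*6)*V) + V) = 3 + ((V*y + (-30 + 6*V)*V) + V) = 3 + ((V*y + V*(-30 + 6*V)) + V) = 3 + (V + V*y + V*(-30 + 6*V)) = 3 + V + V*y + V*(-30 + 6*V))
-76 + I(20, -2)*(-46) = -76 + (3 - 29*(-2) + 6*(-2)² - 2*20)*(-46) = -76 + (3 + 58 + 6*4 - 40)*(-46) = -76 + (3 + 58 + 24 - 40)*(-46) = -76 + 45*(-46) = -76 - 2070 = -2146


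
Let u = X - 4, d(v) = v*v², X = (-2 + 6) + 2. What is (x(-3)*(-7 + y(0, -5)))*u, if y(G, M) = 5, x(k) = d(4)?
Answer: -256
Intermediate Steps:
X = 6 (X = 4 + 2 = 6)
d(v) = v³
x(k) = 64 (x(k) = 4³ = 64)
u = 2 (u = 6 - 4 = 2)
(x(-3)*(-7 + y(0, -5)))*u = (64*(-7 + 5))*2 = (64*(-2))*2 = -128*2 = -256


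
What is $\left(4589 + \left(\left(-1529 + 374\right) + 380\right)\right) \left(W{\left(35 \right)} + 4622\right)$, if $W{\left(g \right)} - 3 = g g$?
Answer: $22311900$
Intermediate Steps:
$W{\left(g \right)} = 3 + g^{2}$ ($W{\left(g \right)} = 3 + g g = 3 + g^{2}$)
$\left(4589 + \left(\left(-1529 + 374\right) + 380\right)\right) \left(W{\left(35 \right)} + 4622\right) = \left(4589 + \left(\left(-1529 + 374\right) + 380\right)\right) \left(\left(3 + 35^{2}\right) + 4622\right) = \left(4589 + \left(-1155 + 380\right)\right) \left(\left(3 + 1225\right) + 4622\right) = \left(4589 - 775\right) \left(1228 + 4622\right) = 3814 \cdot 5850 = 22311900$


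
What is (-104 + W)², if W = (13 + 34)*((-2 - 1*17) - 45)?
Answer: 9684544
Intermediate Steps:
W = -3008 (W = 47*((-2 - 17) - 45) = 47*(-19 - 45) = 47*(-64) = -3008)
(-104 + W)² = (-104 - 3008)² = (-3112)² = 9684544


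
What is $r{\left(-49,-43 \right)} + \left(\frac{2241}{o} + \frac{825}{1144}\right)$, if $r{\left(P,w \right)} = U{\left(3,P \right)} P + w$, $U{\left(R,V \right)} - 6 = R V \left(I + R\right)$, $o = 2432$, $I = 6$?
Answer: $\frac{2038967773}{31616} \approx 64492.0$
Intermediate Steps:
$U{\left(R,V \right)} = 6 + R V \left(6 + R\right)$
$r{\left(P,w \right)} = w + P \left(6 + 27 P\right)$ ($r{\left(P,w \right)} = \left(6 + P 3^{2} + 6 \cdot 3 P\right) P + w = \left(6 + P 9 + 18 P\right) P + w = \left(6 + 9 P + 18 P\right) P + w = \left(6 + 27 P\right) P + w = P \left(6 + 27 P\right) + w = w + P \left(6 + 27 P\right)$)
$r{\left(-49,-43 \right)} + \left(\frac{2241}{o} + \frac{825}{1144}\right) = \left(-43 + 3 \left(-49\right) \left(2 + 9 \left(-49\right)\right)\right) + \left(\frac{2241}{2432} + \frac{825}{1144}\right) = \left(-43 + 3 \left(-49\right) \left(2 - 441\right)\right) + \left(2241 \cdot \frac{1}{2432} + 825 \cdot \frac{1}{1144}\right) = \left(-43 + 3 \left(-49\right) \left(-439\right)\right) + \left(\frac{2241}{2432} + \frac{75}{104}\right) = \left(-43 + 64533\right) + \frac{51933}{31616} = 64490 + \frac{51933}{31616} = \frac{2038967773}{31616}$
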